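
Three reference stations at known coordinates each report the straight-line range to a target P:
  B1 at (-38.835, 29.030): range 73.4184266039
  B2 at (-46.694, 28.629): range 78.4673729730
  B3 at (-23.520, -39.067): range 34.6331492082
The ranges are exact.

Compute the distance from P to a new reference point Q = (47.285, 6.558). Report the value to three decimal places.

eq1: (x + 38.835)² + (y − 29.030)² = 73.4184266039²
eq2: (x + 46.694)² + (y − 28.629)² = 78.4673729730²
eq3: (x + 23.520)² + (y + 39.067)² = 34.6331492082²
eq3−eq2, eq3−eq1 (x²,y² cancel):
  -46.348·x + 135.392·y = -4037.145209
  -30.630·x + 136.194·y = -3919.333105
det = -46.348·136.194 − 135.392·-30.630 = -2165.262552
x = (-4037.145209·136.194 − 135.392·-3919.333105) / -2165.262552 = 8.862023
y = (-46.348·-3919.333105 − -4037.145209·-30.630) / -2165.262552 = -26.784508
|P − Q| = √((8.862023 − 47.285)² + (-26.784508 − 6.558)²) = 50.872861

50.873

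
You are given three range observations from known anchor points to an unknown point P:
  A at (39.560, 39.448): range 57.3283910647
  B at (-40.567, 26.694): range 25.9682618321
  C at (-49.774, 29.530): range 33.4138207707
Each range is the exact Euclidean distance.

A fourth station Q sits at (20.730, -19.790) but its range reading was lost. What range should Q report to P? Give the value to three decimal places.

70.378

eq1: (x − 39.560)² + (y − 39.448)² = 57.3283910647²
eq2: (x + 40.567)² + (y − 26.694)² = 25.9682618321²
eq3: (x + 49.774)² + (y − 29.530)² = 33.4138207707²
eq3−eq2, eq3−eq1 (x²,y² cancel):
  18.414·x − 5.672·y = -549.088055
  178.668·x + 19.836·y = -2398.394676
det = 18.414·19.836 − -5.672·178.668 = 1378.665000
x = (-549.088055·19.836 − -5.672·-2398.394676) / 1378.665000 = -17.767482
y = (18.414·-2398.394676 − -549.088055·178.668) / 1378.665000 = 39.125114
|P − Q| = √((-17.767482 − 20.730)² + (39.125114 − -19.790)²) = 70.377885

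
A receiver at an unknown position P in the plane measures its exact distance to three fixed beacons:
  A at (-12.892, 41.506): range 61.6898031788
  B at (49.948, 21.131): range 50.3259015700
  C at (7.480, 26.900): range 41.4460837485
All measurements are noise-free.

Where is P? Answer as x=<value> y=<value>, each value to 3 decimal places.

x=13.950 y=-14.038

eq1: (x + 12.892)² + (y − 41.506)² = 61.6898031788²
eq2: (x − 49.948)² + (y − 21.131)² = 50.3259015700²
eq3: (x − 7.480)² + (y − 26.900)² = 41.4460837485²
eq2−eq3, eq2−eq1 (x²,y² cancel):
  -84.936·x + 11.538·y = -1346.842954
  -125.680·x + 40.750·y = -2325.305612
det = -84.936·40.750 − 11.538·-125.680 = -2011.046160
x = (-1346.842954·40.750 − 11.538·-2325.305612) / -2011.046160 = 13.950189
y = (-84.936·-2325.305612 − -1346.842954·-125.680) / -2011.046160 = -14.037935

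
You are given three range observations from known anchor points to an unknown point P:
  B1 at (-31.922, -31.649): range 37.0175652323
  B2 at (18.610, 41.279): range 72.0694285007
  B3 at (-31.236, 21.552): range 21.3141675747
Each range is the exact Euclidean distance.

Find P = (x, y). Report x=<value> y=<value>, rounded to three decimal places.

x=-42.890 y=3.706

eq1: (x + 31.922)² + (y + 31.649)² = 37.0175652323²
eq2: (x − 18.610)² + (y − 41.279)² = 72.0694285007²
eq3: (x + 31.236)² + (y − 21.552)² = 21.3141675747²
eq1−eq3, eq1−eq2 (x²,y² cancel):
  1.372·x + 106.402·y = 335.509511
  101.064·x + 145.856·y = -3794.087733
det = 1.372·145.856 − 106.402·101.064 = -10553.297296
x = (335.509511·145.856 − 106.402·-3794.087733) / -10553.297296 = -42.890348
y = (1.372·-3794.087733 − 335.509511·101.064) / -10553.297296 = 3.706275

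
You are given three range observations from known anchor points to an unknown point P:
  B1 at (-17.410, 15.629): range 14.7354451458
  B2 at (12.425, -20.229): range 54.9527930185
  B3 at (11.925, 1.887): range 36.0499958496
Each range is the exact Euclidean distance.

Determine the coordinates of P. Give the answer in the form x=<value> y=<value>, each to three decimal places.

eq1: (x + 17.410)² + (y − 15.629)² = 14.7354451458²
eq2: (x − 12.425)² + (y + 20.229)² = 54.9527930185²
eq3: (x − 11.925)² + (y − 1.887)² = 36.0499958496²
eq1−eq2, eq1−eq3 (x²,y² cancel):
  59.670·x − 71.716·y = -2786.456792
  58.670·x − 27.484·y = -1484.076204
det = 59.670·-27.484 − -71.716·58.670 = 2567.607440
x = (-2786.456792·-27.484 − -71.716·-1484.076204) / 2567.607440 = -11.625231
y = (59.670·-1484.076204 − -2786.456792·58.670) / 2567.607440 = 29.181483

x=-11.625 y=29.181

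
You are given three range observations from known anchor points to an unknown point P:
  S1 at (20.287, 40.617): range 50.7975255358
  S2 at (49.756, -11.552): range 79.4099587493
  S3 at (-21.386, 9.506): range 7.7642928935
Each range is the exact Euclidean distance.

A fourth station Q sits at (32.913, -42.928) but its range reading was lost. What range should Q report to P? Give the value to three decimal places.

eq1: (x − 20.287)² + (y − 40.617)² = 50.7975255358²
eq2: (x − 49.756)² + (y + 11.552)² = 79.4099587493²
eq3: (x + 21.386)² + (y − 9.506)² = 7.7642928935²
eq1−eq3, eq1−eq2 (x²,y² cancel):
  -83.346·x − 62.222·y = 1006.526330
  58.938·x − 104.338·y = -3177.747766
det = -83.346·-104.338 − -62.222·58.938 = 12363.395184
x = (1006.526330·-104.338 − -62.222·-3177.747766) / 12363.395184 = -24.487187
y = (-83.346·-3177.747766 − 1006.526330·58.938) / 12363.395184 = 16.624068
|P − Q| = √((-24.487187 − 32.913)² + (16.624068 − -42.928)²) = 82.711729

82.712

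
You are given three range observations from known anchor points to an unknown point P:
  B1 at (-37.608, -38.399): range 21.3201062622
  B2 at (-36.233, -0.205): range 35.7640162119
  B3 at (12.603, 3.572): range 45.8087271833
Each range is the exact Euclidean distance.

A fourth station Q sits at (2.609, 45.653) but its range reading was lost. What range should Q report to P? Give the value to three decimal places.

eq1: (x + 37.608)² + (y + 38.399)² = 21.3201062622²
eq2: (x + 36.233)² + (y + 0.205)² = 35.7640162119²
eq3: (x − 12.603)² + (y − 3.572)² = 45.8087271833²
eq3−eq2, eq3−eq1 (x²,y² cancel):
  -97.672·x − 7.554·y = 1960.652152
  -100.422·x − 83.942·y = 4361.142627
det = -97.672·-83.942 − -7.554·-100.422 = 7440.195236
x = (1960.652152·-83.942 − -7.554·4361.142627) / 7440.195236 = -17.692680
y = (-97.672·4361.142627 − 1960.652152·-100.422) / 7440.195236 = -30.788024
|P − Q| = √((-17.692680 − 2.609)² + (-30.788024 − 45.653)²) = 79.091013

79.091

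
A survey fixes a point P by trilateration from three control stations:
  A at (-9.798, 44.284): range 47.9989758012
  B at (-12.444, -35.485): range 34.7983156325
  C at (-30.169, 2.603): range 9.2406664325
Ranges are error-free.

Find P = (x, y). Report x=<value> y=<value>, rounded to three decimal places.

eq1: (x + 9.798)² + (y − 44.284)² = 47.9989758012²
eq2: (x + 12.444)² + (y + 35.485)² = 34.7983156325²
eq3: (x + 30.169)² + (y − 2.603)² = 9.2406664325²
eq2−eq1, eq2−eq3 (x²,y² cancel):
  5.292·x + 159.538·y = -449.943808
  -35.450·x + 76.176·y = 628.438664
det = 5.292·76.176 − 159.538·-35.450 = 6058.745492
x = (-449.943808·76.176 − 159.538·628.438664) / 6058.745492 = -22.205053
y = (5.292·628.438664 − -449.943808·-35.450) / 6058.745492 = -2.083733

x=-22.205 y=-2.084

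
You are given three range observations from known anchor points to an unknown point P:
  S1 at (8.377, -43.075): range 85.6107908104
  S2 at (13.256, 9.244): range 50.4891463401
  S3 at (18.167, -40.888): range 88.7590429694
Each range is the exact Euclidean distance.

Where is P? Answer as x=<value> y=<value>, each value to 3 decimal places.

x=-31.450 y=32.708

eq1: (x − 8.377)² + (y + 43.075)² = 85.6107908104²
eq2: (x − 13.256)² + (y − 9.244)² = 50.4891463401²
eq3: (x − 18.167)² + (y + 40.888)² = 88.7590429694²
eq1−eq2, eq1−eq3 (x²,y² cancel):
  9.758·x + 104.638·y = 3115.596923
  19.580·x + 4.374·y = -472.721527
det = 9.758·4.374 − 104.638·19.580 = -2006.130548
x = (3115.596923·4.374 − 104.638·-472.721527) / -2006.130548 = -31.449726
y = (9.758·-472.721527 − 3115.596923·19.580) / -2006.130548 = 32.707844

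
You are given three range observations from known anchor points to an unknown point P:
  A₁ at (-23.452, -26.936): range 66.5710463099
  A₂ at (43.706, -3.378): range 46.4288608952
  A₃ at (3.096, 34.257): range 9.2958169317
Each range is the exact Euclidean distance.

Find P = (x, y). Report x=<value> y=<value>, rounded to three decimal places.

eq1: (x + 23.452)² + (y + 26.936)² = 66.5710463099²
eq2: (x − 43.706)² + (y + 3.378)² = 46.4288608952²
eq3: (x − 3.096)² + (y − 34.257)² = 9.2958169317²
eq1−eq3, eq1−eq2 (x²,y² cancel):
  53.096·x + 122.386·y = 4252.874859
  134.316·x + 47.116·y = 2922.146003
det = 53.096·47.116 − 122.386·134.316 = -13936.726840
x = (4252.874859·47.116 − 122.386·2922.146003) / -13936.726840 = 11.283231
y = (53.096·2922.146003 − 4252.874859·134.316) / -13936.726840 = 29.854562

x=11.283 y=29.855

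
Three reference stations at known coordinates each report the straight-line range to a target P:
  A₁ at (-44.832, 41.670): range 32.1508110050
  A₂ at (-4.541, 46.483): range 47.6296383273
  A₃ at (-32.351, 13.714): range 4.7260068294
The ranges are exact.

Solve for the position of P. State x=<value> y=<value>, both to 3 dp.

eq1: (x + 44.832)² + (y − 41.670)² = 32.1508110050²
eq2: (x + 4.541)² + (y − 46.483)² = 47.6296383273²
eq3: (x + 32.351)² + (y − 13.714)² = 4.7260068294²
eq3−eq1, eq3−eq2 (x²,y² cancel):
  -24.962·x + 55.912·y = 1500.296619
  55.620·x + 65.538·y = -1299.618334
det = -24.962·65.538 − 55.912·55.620 = -4745.784996
x = (1500.296619·65.538 − 55.912·-1299.618334) / -4745.784996 = -36.030014
y = (-24.962·-1299.618334 − 1500.296619·55.620) / -4745.784996 = 10.747521

x=-36.030 y=10.748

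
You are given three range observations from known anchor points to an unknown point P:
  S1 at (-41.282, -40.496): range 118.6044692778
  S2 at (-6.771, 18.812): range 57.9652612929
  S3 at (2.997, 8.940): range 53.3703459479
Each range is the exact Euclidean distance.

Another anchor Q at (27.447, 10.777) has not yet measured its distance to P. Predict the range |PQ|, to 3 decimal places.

eq1: (x + 41.282)² + (y + 40.496)² = 118.6044692778²
eq2: (x + 6.771)² + (y − 18.812)² = 57.9652612929²
eq3: (x − 2.997)² + (y − 8.940)² = 53.3703459479²
eq1−eq2, eq1−eq3 (x²,y² cancel):
  69.022·x + 118.616·y = 7762.656861
  88.558·x + 98.872·y = 7963.402375
det = 69.022·98.872 − 118.616·88.558 = -3680.052544
x = (7762.656861·98.872 − 118.616·7963.402375) / -3680.052544 = 48.118206
y = (69.022·7963.402375 − 7762.656861·88.558) / -3680.052544 = 37.443870
|P − Q| = √((48.118206 − 27.447)² + (37.443870 − 10.777)²) = 33.740490

33.740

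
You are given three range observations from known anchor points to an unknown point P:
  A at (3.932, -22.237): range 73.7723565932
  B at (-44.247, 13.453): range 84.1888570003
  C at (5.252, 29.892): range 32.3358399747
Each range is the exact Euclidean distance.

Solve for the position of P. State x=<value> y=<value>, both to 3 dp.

x=33.701 y=45.262

eq1: (x − 3.932)² + (y + 22.237)² = 73.7723565932²
eq2: (x + 44.247)² + (y − 13.453)² = 84.1888570003²
eq3: (x − 5.252)² + (y − 29.892)² = 32.3358399747²
eq2−eq3, eq2−eq1 (x²,y² cancel):
  98.998·x + 32.878·y = 4824.492046
  96.358·x − 71.380·y = 16.567621
det = 98.998·-71.380 − 32.878·96.358 = -10234.535564
x = (4824.492046·-71.380 − 32.878·16.567621) / -10234.535564 = 33.701280
y = (98.998·16.567621 − 4824.492046·96.358) / -10234.535564 = 45.262263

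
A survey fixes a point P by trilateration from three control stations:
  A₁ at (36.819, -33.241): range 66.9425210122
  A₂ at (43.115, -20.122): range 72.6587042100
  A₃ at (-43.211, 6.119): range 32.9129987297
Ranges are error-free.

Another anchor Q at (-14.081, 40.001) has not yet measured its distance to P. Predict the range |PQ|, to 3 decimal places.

65.607

eq1: (x − 36.819)² + (y + 33.241)² = 66.9425210122²
eq2: (x − 43.115)² + (y + 20.122)² = 72.6587042100²
eq3: (x + 43.211)² + (y − 6.119)² = 32.9129987297²
eq3−eq1, eq3−eq2 (x²,y² cancel):
  160.060·x − 78.720·y = -2842.065474
  172.652·x − 52.482·y = -3836.856385
det = 160.060·-52.482 − -78.720·172.652 = 5190.896520
x = (-2842.065474·-52.482 − -78.720·-3836.856385) / 5190.896520 = -29.451570
y = (160.060·-3836.856385 − -2842.065474·172.652) / 5190.896520 = -23.779889
|P − Q| = √((-29.451570 − -14.081)² + (-23.779889 − 40.001)²) = 65.606831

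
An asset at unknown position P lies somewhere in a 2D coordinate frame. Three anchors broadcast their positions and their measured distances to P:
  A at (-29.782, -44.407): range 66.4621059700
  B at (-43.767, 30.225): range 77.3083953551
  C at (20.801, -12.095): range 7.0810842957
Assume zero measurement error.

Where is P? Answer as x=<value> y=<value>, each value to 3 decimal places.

eq1: (x + 29.782)² + (y + 44.407)² = 66.4621059700²
eq2: (x + 43.767)² + (y − 30.225)² = 77.3083953551²
eq3: (x − 20.801)² + (y + 12.095)² = 7.0810842957²
eq2−eq3, eq2−eq1 (x²,y² cancel):
  129.136·x − 84.640·y = 3676.315950
  27.970·x − 149.264·y = 1589.224721
det = 129.136·-149.264 − -84.640·27.970 = -16907.975104
x = (3676.315950·-149.264 − -84.640·1589.224721) / -16907.975104 = 24.499069
y = (129.136·1589.224721 − 3676.315950·27.970) / -16907.975104 = -6.056288

x=24.499 y=-6.056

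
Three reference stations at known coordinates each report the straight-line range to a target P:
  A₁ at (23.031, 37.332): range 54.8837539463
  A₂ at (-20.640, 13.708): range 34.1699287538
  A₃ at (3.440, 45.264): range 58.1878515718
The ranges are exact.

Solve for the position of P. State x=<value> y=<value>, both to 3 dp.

x=0.841 y=-12.866

eq1: (x − 23.031)² + (y − 37.332)² = 54.8837539463²
eq2: (x + 20.640)² + (y − 13.708)² = 34.1699287538²
eq3: (x − 3.440)² + (y − 45.264)² = 58.1878515718²
eq3−eq2, eq3−eq1 (x²,y² cancel):
  -48.160·x − 63.112·y = 771.497608
  39.182·x − 15.864·y = 237.041512
det = -48.160·-15.864 − -63.112·39.182 = 3236.864624
x = (771.497608·-15.864 − -63.112·237.041512) / 3236.864624 = 0.840667
y = (-48.160·237.041512 − 771.497608·39.182) / 3236.864624 = -12.865765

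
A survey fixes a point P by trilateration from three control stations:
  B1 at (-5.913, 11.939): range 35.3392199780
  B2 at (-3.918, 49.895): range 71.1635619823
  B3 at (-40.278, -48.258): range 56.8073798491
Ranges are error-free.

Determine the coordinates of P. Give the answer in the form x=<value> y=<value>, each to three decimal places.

x=9.047 y=-20.078

eq1: (x + 5.913)² + (y − 11.939)² = 35.3392199780²
eq2: (x + 3.918)² + (y − 49.895)² = 71.1635619823²
eq3: (x + 40.278)² + (y + 48.258)² = 56.8073798491²
eq2−eq1, eq2−eq3 (x²,y² cancel):
  -3.990·x − 75.912·y = 1488.033626
  -72.720·x − 196.306·y = 3283.464248
det = -3.990·-196.306 − -75.912·-72.720 = -4737.059700
x = (1488.033626·-196.306 − -75.912·3283.464248) / -4737.059700 = 9.046876
y = (-3.990·3283.464248 − 1488.033626·-72.720) / -4737.059700 = -20.077599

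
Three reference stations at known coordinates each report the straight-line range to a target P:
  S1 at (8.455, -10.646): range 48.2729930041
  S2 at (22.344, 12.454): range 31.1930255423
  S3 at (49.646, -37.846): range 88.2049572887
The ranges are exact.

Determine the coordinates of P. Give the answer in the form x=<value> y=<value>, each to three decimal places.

x=3.592 y=37.381

eq1: (x − 8.455)² + (y + 10.646)² = 48.2729930041²
eq2: (x − 22.344)² + (y − 12.454)² = 31.1930255423²
eq3: (x − 49.646)² + (y + 37.846)² = 88.2049572887²
eq1−eq2, eq1−eq3 (x²,y² cancel):
  27.778·x + 46.200·y = 1826.809122
  82.382·x − 54.400·y = -1737.611946
det = 27.778·-54.400 − 46.200·82.382 = -5317.171600
x = (1826.809122·-54.400 − 46.200·-1737.611946) / -5317.171600 = 3.592275
y = (27.778·-1737.611946 − 1826.809122·82.382) / -5317.171600 = 37.381448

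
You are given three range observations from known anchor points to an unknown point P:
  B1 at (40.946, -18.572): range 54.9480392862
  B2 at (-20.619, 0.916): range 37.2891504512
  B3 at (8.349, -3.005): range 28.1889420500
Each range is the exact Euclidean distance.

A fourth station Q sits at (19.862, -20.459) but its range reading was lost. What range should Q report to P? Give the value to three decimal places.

47.229

eq1: (x − 40.946)² + (y + 18.572)² = 54.9480392862²
eq2: (x + 20.619)² + (y − 0.916)² = 37.2891504512²
eq3: (x − 8.349)² + (y + 3.005)² = 28.1889420500²
eq2−eq3, eq2−eq1 (x²,y² cancel):
  57.936·x − 7.842·y = 248.617896
  123.130·x − 38.976·y = -33.294397
det = 57.936·-38.976 − -7.842·123.130 = -1292.528076
x = (248.617896·-38.976 − -7.842·-33.294397) / -1292.528076 = 7.699040
y = (57.936·-33.294397 − 248.617896·123.130) / -1292.528076 = 25.176448
|P − Q| = √((7.699040 − 19.862)² + (25.176448 − -20.459)²) = 47.228505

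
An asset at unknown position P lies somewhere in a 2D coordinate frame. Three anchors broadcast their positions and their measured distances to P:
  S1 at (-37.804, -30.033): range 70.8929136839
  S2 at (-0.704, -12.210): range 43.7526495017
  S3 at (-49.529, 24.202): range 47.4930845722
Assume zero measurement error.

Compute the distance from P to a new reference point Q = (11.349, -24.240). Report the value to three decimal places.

57.460

eq1: (x + 37.804)² + (y + 30.033)² = 70.8929136839²
eq2: (x + 0.704)² + (y + 12.210)² = 43.7526495017²
eq3: (x + 49.529)² + (y − 24.202)² = 47.4930845722²
eq1−eq3, eq1−eq2 (x²,y² cancel):
  -23.450·x + 108.470·y = 3477.947268
  74.200·x + 35.646·y = 929.967083
det = -23.450·35.646 − 108.470·74.200 = -8884.372700
x = (3477.947268·35.646 − 108.470·929.967083) / -8884.372700 = -2.600226
y = (-23.450·929.967083 − 3477.947268·74.200) / -8884.372700 = 31.501539
|P − Q| = √((-2.600226 − 11.349)² + (31.501539 − -24.240)²) = 57.460422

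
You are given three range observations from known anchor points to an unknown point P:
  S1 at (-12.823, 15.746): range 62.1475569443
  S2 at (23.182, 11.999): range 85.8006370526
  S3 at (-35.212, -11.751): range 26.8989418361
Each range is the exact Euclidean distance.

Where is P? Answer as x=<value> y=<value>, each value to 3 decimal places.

eq1: (x + 12.823)² + (y − 15.746)² = 62.1475569443²
eq2: (x − 23.182)² + (y − 11.999)² = 85.8006370526²
eq3: (x + 35.212)² + (y + 11.751)² = 26.8989418361²
eq2−eq3, eq2−eq1 (x²,y² cancel):
  -116.788·x − 47.500·y = 7334.786067
  -72.010·x + 7.494·y = 3230.415204
det = -116.788·7.494 − -47.500·-72.010 = -4295.684272
x = (7334.786067·7.494 − -47.500·3230.415204) / -4295.684272 = -48.516510
y = (-116.788·3230.415204 − 7334.786067·-72.010) / -4295.684272 = -35.129261

x=-48.517 y=-35.129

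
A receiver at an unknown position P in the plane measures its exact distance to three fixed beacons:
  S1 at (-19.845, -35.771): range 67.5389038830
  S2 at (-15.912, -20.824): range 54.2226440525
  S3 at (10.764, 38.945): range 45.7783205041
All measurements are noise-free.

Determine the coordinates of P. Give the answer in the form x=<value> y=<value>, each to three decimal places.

eq1: (x + 19.845)² + (y + 35.771)² = 67.5389038830²
eq2: (x + 15.912)² + (y + 20.824)² = 54.2226440525²
eq3: (x − 10.764)² + (y − 38.945)² = 45.7783205041²
eq1−eq2, eq1−eq3 (x²,y² cancel):
  7.866·x + 29.894·y = 634.850664
  61.218·x + 149.432·y = 2425.037165
det = 7.866·149.432 − 29.894·61.218 = -654.618780
x = (634.850664·149.432 − 29.894·2425.037165) / -654.618780 = -34.177057
y = (7.866·2425.037165 − 634.850664·61.218) / -654.618780 = 30.229725

x=-34.177 y=30.230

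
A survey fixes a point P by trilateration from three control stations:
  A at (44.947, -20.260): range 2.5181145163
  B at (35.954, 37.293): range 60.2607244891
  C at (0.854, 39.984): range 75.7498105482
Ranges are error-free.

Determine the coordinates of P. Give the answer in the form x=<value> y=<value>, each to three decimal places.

eq1: (x − 44.947)² + (y + 20.260)² = 2.5181145163²
eq2: (x − 35.954)² + (y − 37.293)² = 60.2607244891²
eq3: (x − 0.854)² + (y − 39.984)² = 75.7498105482²
eq2−eq3, eq2−eq1 (x²,y² cancel):
  -70.200·x + 5.382·y = -3190.687275
  17.986·x − 115.106·y = 3372.256459
det = -70.200·-115.106 − 5.382·17.986 = 7983.640548
x = (-3190.687275·-115.106 − 5.382·3372.256459) / 7983.640548 = 43.729144
y = (-70.200·3372.256459 − -3190.687275·17.986) / 7983.640548 = -22.464025

x=43.729 y=-22.464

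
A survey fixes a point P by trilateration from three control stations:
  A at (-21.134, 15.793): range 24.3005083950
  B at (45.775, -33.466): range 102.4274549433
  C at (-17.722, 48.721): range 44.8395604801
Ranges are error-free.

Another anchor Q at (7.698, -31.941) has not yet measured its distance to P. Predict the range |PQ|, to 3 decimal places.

eq1: (x + 21.134)² + (y − 15.793)² = 24.3005083950²
eq2: (x − 45.775)² + (y + 33.466)² = 102.4274549433²
eq3: (x + 17.722)² + (y − 48.721)² = 44.8395604801²
eq2−eq3, eq2−eq1 (x²,y² cancel):
  -126.994·x + 164.374·y = 7953.278686
  -133.818·x + 98.518·y = 7381.609842
det = -126.994·98.518 − 164.374·-133.818 = 9485.005040
x = (7953.278686·98.518 − 164.374·7381.609842) / 9485.005040 = -45.314011
y = (-126.994·7381.609842 − 7953.278686·-133.818) / 9485.005040 = 13.376027
|P − Q| = √((-45.314011 − 7.698)² + (13.376027 − -31.941)²) = 69.741711

69.742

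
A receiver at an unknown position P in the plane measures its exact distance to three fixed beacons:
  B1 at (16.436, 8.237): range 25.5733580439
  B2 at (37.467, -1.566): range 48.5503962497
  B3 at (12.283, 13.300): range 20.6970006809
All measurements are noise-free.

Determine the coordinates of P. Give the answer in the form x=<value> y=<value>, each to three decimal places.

x=-8.385 y=14.394

eq1: (x − 16.436)² + (y − 8.237)² = 25.5733580439²
eq2: (x − 37.467)² + (y + 1.566)² = 48.5503962497²
eq3: (x − 12.283)² + (y − 13.300)² = 20.6970006809²
eq2−eq1, eq2−eq3 (x²,y² cancel):
  -42.062·x + 19.606·y = 634.906154
  -50.368·x + 29.732·y = 850.308783
det = -42.062·29.732 − 19.606·-50.368 = -263.072376
x = (634.906154·29.732 − 19.606·850.308783) / -263.072376 = -8.385053
y = (-42.062·850.308783 − 634.906154·-50.368) / -263.072376 = 14.394270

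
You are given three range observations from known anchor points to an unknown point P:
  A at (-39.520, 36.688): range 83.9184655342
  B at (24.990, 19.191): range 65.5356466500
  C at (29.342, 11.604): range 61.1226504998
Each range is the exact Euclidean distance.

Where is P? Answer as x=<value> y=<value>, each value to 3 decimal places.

eq1: (x + 39.520)² + (y − 36.688)² = 83.9184655342²
eq2: (x − 24.990)² + (y − 19.191)² = 65.5356466500²
eq3: (x − 29.342)² + (y − 11.604)² = 61.1226504998²
eq1−eq3, eq1−eq2 (x²,y² cancel):
  137.724·x − 50.168·y = 1394.096490
  129.020·x − 34.994·y = 832.342713
det = 137.724·-34.994 − -50.168·129.020 = 1653.161704
x = (1394.096490·-34.994 − -50.168·832.342713) / 1653.161704 = -4.251274
y = (137.724·832.342713 − 1394.096490·129.020) / 1653.161704 = -39.459395

x=-4.251 y=-39.459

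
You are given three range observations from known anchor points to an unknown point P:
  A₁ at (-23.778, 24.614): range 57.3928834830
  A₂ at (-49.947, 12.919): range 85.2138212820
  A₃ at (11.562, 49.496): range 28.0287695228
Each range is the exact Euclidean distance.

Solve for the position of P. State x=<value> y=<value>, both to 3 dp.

eq1: (x + 23.778)² + (y − 24.614)² = 57.3928834830²
eq2: (x + 49.947)² + (y − 12.919)² = 85.2138212820²
eq3: (x − 11.562)² + (y − 49.496)² = 28.0287695228²
eq3−eq1, eq3−eq2 (x²,y² cancel):
  -70.680·x − 49.764·y = -3920.622734
  -123.018·x − 73.154·y = -6397.713907
det = -70.680·-73.154 − -49.764·-123.018 = -951.343032
x = (-3920.622734·-73.154 − -49.764·-6397.713907) / -951.343032 = 33.181091
y = (-70.680·-6397.713907 − -3920.622734·-123.018) / -951.343032 = 31.657086

x=33.181 y=31.657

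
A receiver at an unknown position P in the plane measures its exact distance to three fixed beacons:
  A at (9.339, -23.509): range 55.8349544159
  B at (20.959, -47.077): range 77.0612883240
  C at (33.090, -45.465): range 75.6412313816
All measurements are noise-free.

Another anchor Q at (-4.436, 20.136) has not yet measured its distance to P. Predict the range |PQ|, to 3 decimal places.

31.799

eq1: (x − 9.339)² + (y + 23.509)² = 55.8349544159²
eq2: (x − 20.959)² + (y + 47.077)² = 77.0612883240²
eq3: (x − 33.090)² + (y + 45.465)² = 75.6412313816²
eq1−eq3, eq1−eq2 (x²,y² cancel):
  47.502·x − 43.912·y = -81.929427
  23.240·x − 47.136·y = -805.266416
det = 47.502·-47.136 − -43.912·23.240 = -1218.539392
x = (-81.929427·-47.136 − -43.912·-805.266416) / -1218.539392 = 25.849828
y = (47.502·-805.266416 − -81.929427·23.240) / -1218.539392 = 29.828929
|P − Q| = √((25.849828 − -4.436)² + (29.828929 − 20.136)²) = 31.799123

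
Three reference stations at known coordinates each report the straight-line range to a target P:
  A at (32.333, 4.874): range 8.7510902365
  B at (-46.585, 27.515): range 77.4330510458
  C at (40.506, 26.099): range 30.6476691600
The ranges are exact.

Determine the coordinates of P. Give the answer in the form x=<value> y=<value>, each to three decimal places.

eq1: (x − 32.333)² + (y − 4.874)² = 8.7510902365²
eq2: (x + 46.585)² + (y − 27.515)² = 77.4330510458²
eq3: (x − 40.506)² + (y − 26.099)² = 30.6476691600²
eq3−eq2, eq3−eq1 (x²,y² cancel):
  -174.182·x + 2.832·y = -4451.254156
  -16.346·x − 42.450·y = -390.017027
det = -174.182·-42.450 − 2.832·-16.346 = 7440.317772
x = (-4451.254156·-42.450 − 2.832·-390.017027) / 7440.317772 = 25.544644
y = (-174.182·-390.017027 − -4451.254156·-16.346) / 7440.317772 = -0.648662

x=25.545 y=-0.649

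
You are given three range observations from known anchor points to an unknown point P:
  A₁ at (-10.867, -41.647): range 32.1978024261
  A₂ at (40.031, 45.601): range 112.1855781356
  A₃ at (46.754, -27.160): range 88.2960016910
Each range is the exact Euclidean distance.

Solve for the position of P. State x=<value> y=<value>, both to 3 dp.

eq1: (x + 10.867)² + (y + 41.647)² = 32.1978024261²
eq2: (x − 40.031)² + (y − 45.601)² = 112.1855781356²
eq3: (x − 46.754)² + (y + 27.160)² = 88.2960016910²
eq3−eq2, eq3−eq1 (x²,y² cancel):
  -13.446·x + 145.522·y = -4031.089981
  -115.242·x − 28.974·y = 5688.447616
det = -13.446·-28.974 − 145.522·-115.242 = 17159.830728
x = (-4031.089981·-28.974 − 145.522·5688.447616) / 17159.830728 = -41.433828
y = (-13.446·5688.447616 − -4031.089981·-115.242) / 17159.830728 = -31.529317

x=-41.434 y=-31.529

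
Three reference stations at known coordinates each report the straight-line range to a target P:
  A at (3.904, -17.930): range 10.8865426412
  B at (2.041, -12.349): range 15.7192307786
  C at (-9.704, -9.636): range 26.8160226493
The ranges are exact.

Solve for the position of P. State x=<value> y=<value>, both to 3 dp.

eq1: (x − 3.904)² + (y + 17.930)² = 10.8865426412²
eq2: (x − 2.041)² + (y + 12.349)² = 15.7192307786²
eq3: (x + 9.704)² + (y + 9.636)² = 26.8160226493²
eq1−eq2, eq1−eq3 (x²,y² cancel):
  -3.726·x + 11.162·y = -308.640040
  -27.216·x + 16.588·y = -750.288264
det = -3.726·16.588 − 11.162·-27.216 = 241.978104
x = (-308.640040·16.588 − 11.162·-750.288264) / 241.978104 = 13.451616
y = (-3.726·-750.288264 − -308.640040·-27.216) / 241.978104 = -23.160663

x=13.452 y=-23.161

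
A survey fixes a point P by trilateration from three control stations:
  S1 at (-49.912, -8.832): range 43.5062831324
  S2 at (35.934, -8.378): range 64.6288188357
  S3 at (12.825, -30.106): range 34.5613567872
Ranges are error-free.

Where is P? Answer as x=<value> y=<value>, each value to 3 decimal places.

eq1: (x + 49.912)² + (y + 8.832)² = 43.5062831324²
eq2: (x − 35.934)² + (y + 8.378)² = 64.6288188357²
eq3: (x − 12.825)² + (y + 30.106)² = 34.5613567872²
eq2−eq3, eq2−eq1 (x²,y² cancel):
  -46.218·x − 43.456·y = 2691.805462
  -171.692·x − 0.908·y = 3491.856280
det = -46.218·-0.908 − -43.456·-171.692 = -7419.081608
x = (2691.805462·-0.908 − -43.456·3491.856280) / -7419.081608 = -20.123508
y = (-46.218·3491.856280 − 2691.805462·-171.692) / -7419.081608 = -40.540712

x=-20.124 y=-40.541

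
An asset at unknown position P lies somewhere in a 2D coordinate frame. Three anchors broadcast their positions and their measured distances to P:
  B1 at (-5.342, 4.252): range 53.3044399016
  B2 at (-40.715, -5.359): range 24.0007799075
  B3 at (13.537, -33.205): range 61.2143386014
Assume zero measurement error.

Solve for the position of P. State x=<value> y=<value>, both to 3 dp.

x=-47.487 y=-28.385

eq1: (x + 5.342)² + (y − 4.252)² = 53.3044399016²
eq2: (x + 40.715)² + (y + 5.359)² = 24.0007799075²
eq3: (x − 13.537)² + (y + 33.205)² = 61.2143386014²
eq1−eq3, eq1−eq2 (x²,y² cancel):
  37.758·x − 74.914·y = 333.373989
  -70.746·x − 19.222·y = 3905.139515
det = 37.758·-19.222 − -74.914·-70.746 = -6025.650120
x = (333.373989·-19.222 − -74.914·3905.139515) / -6025.650120 = -47.487242
y = (37.758·3905.139515 − 333.373989·-70.746) / -6025.650120 = -28.384511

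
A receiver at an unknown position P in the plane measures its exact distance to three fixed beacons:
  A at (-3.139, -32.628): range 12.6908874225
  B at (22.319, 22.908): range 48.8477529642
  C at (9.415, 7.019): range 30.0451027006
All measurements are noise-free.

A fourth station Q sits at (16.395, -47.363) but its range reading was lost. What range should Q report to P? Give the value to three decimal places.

eq1: (x + 3.139)² + (y + 32.628)² = 12.6908874225²
eq2: (x − 22.319)² + (y − 22.908)² = 48.8477529642²
eq3: (x − 9.415)² + (y − 7.019)² = 30.0451027006²
eq3−eq1, eq3−eq2 (x²,y² cancel):
  -25.108·x − 79.294·y = 1678.180692
  25.808·x + 31.778·y = -598.389134
det = -25.108·31.778 − -79.294·25.808 = 1248.537528
x = (1678.180692·31.778 − -79.294·-598.389134) / 1248.537528 = 4.709957
y = (-25.108·-598.389134 − 1678.180692·25.808) / 1248.537528 = -22.655413
|P − Q| = √((4.709957 − 16.395)² + (-22.655413 − -47.363)²) = 27.331394

27.331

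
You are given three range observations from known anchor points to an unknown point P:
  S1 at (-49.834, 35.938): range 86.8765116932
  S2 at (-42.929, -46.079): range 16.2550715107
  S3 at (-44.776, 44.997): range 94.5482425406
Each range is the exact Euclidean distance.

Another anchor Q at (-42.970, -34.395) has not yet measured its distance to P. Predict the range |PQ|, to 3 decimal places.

21.042

eq1: (x + 49.834)² + (y − 35.938)² = 86.8765116932²
eq2: (x + 42.929)² + (y + 46.079)² = 16.2550715107²
eq3: (x + 44.776)² + (y − 44.997)² = 94.5482425406²
eq2−eq3, eq2−eq1 (x²,y² cancel):
  -3.694·x + 182.152·y = -8611.695915
  -13.810·x + 164.034·y = -7474.506816
det = -3.694·164.034 − 182.152·-13.810 = 1909.577524
x = (-8611.695915·164.034 − 182.152·-7474.506816) / 1909.577524 = -26.767472
y = (-3.694·-7474.506816 − -8611.695915·-13.810) / 1909.577524 = -47.820364
|P − Q| = √((-26.767472 − -42.970)² + (-47.820364 − -34.395)²) = 21.041918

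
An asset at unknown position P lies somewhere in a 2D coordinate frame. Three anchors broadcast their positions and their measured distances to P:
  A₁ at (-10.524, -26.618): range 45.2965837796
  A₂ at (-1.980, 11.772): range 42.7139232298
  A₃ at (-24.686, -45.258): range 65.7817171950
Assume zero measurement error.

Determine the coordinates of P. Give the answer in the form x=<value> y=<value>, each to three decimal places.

eq1: (x + 10.524)² + (y + 26.618)² = 45.2965837796²
eq2: (x + 1.980)² + (y − 11.772)² = 42.7139232298²
eq3: (x + 24.686)² + (y + 45.258)² = 65.7817171950²
eq2−eq1, eq2−eq3 (x²,y² cancel):
  -17.088·x − 76.780·y = 449.470852
  -45.412·x − 114.060·y = 12.429697
det = -17.088·-114.060 − -76.780·-45.412 = -1537.676080
x = (449.470852·-114.060 − -76.780·12.429697) / -1537.676080 = 32.719696
y = (-17.088·12.429697 − 449.470852·-45.412) / -1537.676080 = -13.136038

x=32.720 y=-13.136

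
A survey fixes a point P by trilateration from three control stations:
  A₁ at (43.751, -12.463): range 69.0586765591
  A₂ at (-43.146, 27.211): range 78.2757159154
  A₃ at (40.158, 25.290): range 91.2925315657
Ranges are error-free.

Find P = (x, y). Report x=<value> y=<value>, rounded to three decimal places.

x=-16.416 y=-46.360

eq1: (x − 43.751)² + (y + 12.463)² = 69.0586765591²
eq2: (x + 43.146)² + (y − 27.211)² = 78.2757159154²
eq3: (x − 40.158)² + (y − 25.290)² = 91.2925315657²
eq2−eq3, eq2−eq1 (x²,y² cancel):
  166.608·x − 3.842·y = -2557.005391
  173.794·x − 79.348·y = 825.447427
det = 166.608·-79.348 − -3.842·173.794 = -12552.295036
x = (-2557.005391·-79.348 − -3.842·825.447427) / -12552.295036 = -16.416491
y = (166.608·825.447427 − -2557.005391·173.794) / -12552.295036 = -46.359517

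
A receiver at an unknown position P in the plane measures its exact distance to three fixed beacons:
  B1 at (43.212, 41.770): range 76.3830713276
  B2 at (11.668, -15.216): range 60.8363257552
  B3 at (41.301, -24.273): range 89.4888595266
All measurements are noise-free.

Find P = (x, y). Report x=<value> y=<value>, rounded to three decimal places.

x=-31.797 y=27.349

eq1: (x − 43.212)² + (y − 41.770)² = 76.3830713276²
eq2: (x − 11.668)² + (y + 15.216)² = 60.8363257552²
eq3: (x − 41.301)² + (y + 24.273)² = 89.4888595266²
eq3−eq1, eq3−eq2 (x²,y² cancel):
  3.822·x + 132.086·y = 3490.941108
  -59.266·x + 18.114·y = 2379.915198
det = 3.822·18.114 − 132.086·-59.266 = 7897.440584
x = (3490.941108·18.114 − 132.086·2379.915198) / 7897.440584 = -31.797463
y = (3.822·2379.915198 − 3490.941108·-59.266) / 7897.440584 = 27.349386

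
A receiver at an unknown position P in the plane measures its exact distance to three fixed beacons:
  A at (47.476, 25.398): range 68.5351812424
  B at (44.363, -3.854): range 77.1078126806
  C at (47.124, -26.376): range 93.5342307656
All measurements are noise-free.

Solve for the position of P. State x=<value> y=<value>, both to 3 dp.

eq1: (x − 47.476)² + (y − 25.398)² = 68.5351812424²
eq2: (x − 44.363)² + (y + 3.854)² = 77.1078126806²
eq3: (x − 47.124)² + (y + 26.376)² = 93.5342307656²
eq2−eq1, eq2−eq3 (x²,y² cancel):
  6.226·x + 58.504·y = 2164.643603
  5.522·x − 45.044·y = -1869.601882
det = 6.226·-45.044 − 58.504·5.522 = -603.503032
x = (2164.643603·-45.044 − 58.504·-1869.601882) / -603.503032 = -19.676756
y = (6.226·-1869.601882 − 2164.643603·5.522) / -603.503032 = 39.093927

x=-19.677 y=39.094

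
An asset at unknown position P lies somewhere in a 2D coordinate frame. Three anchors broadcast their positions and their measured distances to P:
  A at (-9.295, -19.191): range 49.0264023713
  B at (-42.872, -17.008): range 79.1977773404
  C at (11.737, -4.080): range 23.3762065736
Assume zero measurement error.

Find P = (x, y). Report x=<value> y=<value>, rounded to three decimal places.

x=33.060 y=5.500

eq1: (x + 9.295)² + (y + 19.191)² = 49.0264023713²
eq2: (x + 42.872)² + (y + 17.008)² = 79.1977773404²
eq3: (x − 11.737)² + (y + 4.080)² = 23.3762065736²
eq1−eq3, eq1−eq2 (x²,y² cancel):
  42.064·x + 30.222·y = 1556.853159
  -67.154·x + 4.366·y = -2196.110864
det = 42.064·4.366 − 30.222·-67.154 = 2213.179612
x = (1556.853159·4.366 − 30.222·-2196.110864) / 2213.179612 = 33.060165
y = (42.064·-2196.110864 − 1556.853159·-67.154) / 2213.179612 = 5.499648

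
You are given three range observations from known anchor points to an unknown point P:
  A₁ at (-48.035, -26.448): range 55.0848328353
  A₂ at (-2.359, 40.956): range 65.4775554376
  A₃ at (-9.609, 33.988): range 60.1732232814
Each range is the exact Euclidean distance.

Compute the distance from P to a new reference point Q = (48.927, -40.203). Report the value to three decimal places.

eq1: (x + 48.035)² + (y + 26.448)² = 55.0848328353²
eq2: (x + 2.359)² + (y − 40.956)² = 65.4775554376²
eq3: (x + 9.609)² + (y − 33.988)² = 60.1732232814²
eq1−eq2, eq1−eq3 (x²,y² cancel):
  91.352·x + 134.808·y = -2576.870570
  76.852·x + 120.872·y = -2345.818896
det = 91.352·120.872 − 134.808·76.852 = 681.634528
x = (-2576.870570·120.872 − 134.808·-2345.818896) / 681.634528 = 6.988575
y = (91.352·-2345.818896 − -2576.870570·76.852) / 681.634528 = -23.850891
|P − Q| = √((6.988575 − 48.927)² + (-23.850891 − -40.203)²) = 45.013586

45.014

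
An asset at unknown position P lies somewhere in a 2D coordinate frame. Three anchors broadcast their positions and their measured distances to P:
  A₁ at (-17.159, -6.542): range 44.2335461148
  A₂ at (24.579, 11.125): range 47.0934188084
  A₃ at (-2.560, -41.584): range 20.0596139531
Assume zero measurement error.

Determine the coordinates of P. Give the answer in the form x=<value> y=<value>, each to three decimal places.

eq1: (x + 17.159)² + (y + 6.542)² = 44.2335461148²
eq2: (x − 24.579)² + (y − 11.125)² = 47.0934188084²
eq3: (x + 2.560)² + (y + 41.584)² = 20.0596139531²
eq1−eq2, eq1−eq3 (x²,y² cancel):
  83.476·x + 35.334·y = 129.480328
  29.198·x − 70.084·y = 2952.772101
det = 83.476·-70.084 − 35.334·29.198 = -6882.014116
x = (129.480328·-70.084 − 35.334·2952.772101) / -6882.014116 = 16.478860
y = (83.476·2952.772101 − 129.480328·29.198) / -6882.014116 = -35.266571

x=16.479 y=-35.267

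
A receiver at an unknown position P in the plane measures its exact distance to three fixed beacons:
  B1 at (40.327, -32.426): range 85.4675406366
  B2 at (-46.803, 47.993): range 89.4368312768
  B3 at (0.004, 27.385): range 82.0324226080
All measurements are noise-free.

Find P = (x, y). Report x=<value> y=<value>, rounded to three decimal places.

eq1: (x − 40.327)² + (y + 32.426)² = 85.4675406366²
eq2: (x + 46.803)² + (y − 47.993)² = 89.4368312768²
eq3: (x − 0.004)² + (y − 27.385)² = 82.0324226080²
eq2−eq1, eq2−eq3 (x²,y² cancel):
  174.260·x − 160.838·y = -1121.890167
  93.614·x − 41.216·y = -2474.282187
det = 174.260·-41.216 − -160.838·93.614 = 7874.388372
x = (-1121.890167·-41.216 − -160.838·-2474.282187) / 7874.388372 = -44.666170
y = (174.260·-2474.282187 − -1121.890167·93.614) / 7874.388372 = -41.418301

x=-44.666 y=-41.418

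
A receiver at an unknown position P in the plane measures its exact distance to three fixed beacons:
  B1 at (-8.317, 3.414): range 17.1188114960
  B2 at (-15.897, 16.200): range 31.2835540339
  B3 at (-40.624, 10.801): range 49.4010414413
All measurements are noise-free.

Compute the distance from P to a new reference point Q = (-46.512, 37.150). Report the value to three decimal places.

eq1: (x + 8.317)² + (y − 3.414)² = 17.1188114960²
eq2: (x + 15.897)² + (y − 16.200)² = 31.2835540339²
eq3: (x + 40.624)² + (y − 10.801)² = 49.4010414413²
eq3−eq2, eq3−eq1 (x²,y² cancel):
  49.454·x + 10.798·y = 209.985774
  64.614·x − 14.774·y = 461.266096
det = 49.454·-14.774 − 10.798·64.614 = -1428.335368
x = (209.985774·-14.774 − 10.798·461.266096) / -1428.335368 = 5.659092
y = (49.454·461.266096 − 209.985774·64.614) / -1428.335368 = -6.471472
|P − Q| = √((5.659092 − -46.512)² + (-6.471472 − 37.150)²) = 68.004821

68.005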